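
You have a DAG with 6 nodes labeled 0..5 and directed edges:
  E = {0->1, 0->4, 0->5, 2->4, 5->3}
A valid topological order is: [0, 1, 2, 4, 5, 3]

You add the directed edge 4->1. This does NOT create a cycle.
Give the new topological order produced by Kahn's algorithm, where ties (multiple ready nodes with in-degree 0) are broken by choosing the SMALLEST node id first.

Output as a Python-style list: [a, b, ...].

Old toposort: [0, 1, 2, 4, 5, 3]
Added edge: 4->1
Position of 4 (3) > position of 1 (1). Must reorder: 4 must now come before 1.
Run Kahn's algorithm (break ties by smallest node id):
  initial in-degrees: [0, 2, 0, 1, 2, 1]
  ready (indeg=0): [0, 2]
  pop 0: indeg[1]->1; indeg[4]->1; indeg[5]->0 | ready=[2, 5] | order so far=[0]
  pop 2: indeg[4]->0 | ready=[4, 5] | order so far=[0, 2]
  pop 4: indeg[1]->0 | ready=[1, 5] | order so far=[0, 2, 4]
  pop 1: no out-edges | ready=[5] | order so far=[0, 2, 4, 1]
  pop 5: indeg[3]->0 | ready=[3] | order so far=[0, 2, 4, 1, 5]
  pop 3: no out-edges | ready=[] | order so far=[0, 2, 4, 1, 5, 3]
  Result: [0, 2, 4, 1, 5, 3]

Answer: [0, 2, 4, 1, 5, 3]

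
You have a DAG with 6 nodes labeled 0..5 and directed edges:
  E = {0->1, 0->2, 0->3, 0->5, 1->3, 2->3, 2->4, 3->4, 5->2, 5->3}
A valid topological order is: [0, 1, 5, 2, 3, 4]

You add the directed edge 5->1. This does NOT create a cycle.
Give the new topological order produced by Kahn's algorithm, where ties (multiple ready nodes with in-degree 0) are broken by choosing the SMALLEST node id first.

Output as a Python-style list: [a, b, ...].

Answer: [0, 5, 1, 2, 3, 4]

Derivation:
Old toposort: [0, 1, 5, 2, 3, 4]
Added edge: 5->1
Position of 5 (2) > position of 1 (1). Must reorder: 5 must now come before 1.
Run Kahn's algorithm (break ties by smallest node id):
  initial in-degrees: [0, 2, 2, 4, 2, 1]
  ready (indeg=0): [0]
  pop 0: indeg[1]->1; indeg[2]->1; indeg[3]->3; indeg[5]->0 | ready=[5] | order so far=[0]
  pop 5: indeg[1]->0; indeg[2]->0; indeg[3]->2 | ready=[1, 2] | order so far=[0, 5]
  pop 1: indeg[3]->1 | ready=[2] | order so far=[0, 5, 1]
  pop 2: indeg[3]->0; indeg[4]->1 | ready=[3] | order so far=[0, 5, 1, 2]
  pop 3: indeg[4]->0 | ready=[4] | order so far=[0, 5, 1, 2, 3]
  pop 4: no out-edges | ready=[] | order so far=[0, 5, 1, 2, 3, 4]
  Result: [0, 5, 1, 2, 3, 4]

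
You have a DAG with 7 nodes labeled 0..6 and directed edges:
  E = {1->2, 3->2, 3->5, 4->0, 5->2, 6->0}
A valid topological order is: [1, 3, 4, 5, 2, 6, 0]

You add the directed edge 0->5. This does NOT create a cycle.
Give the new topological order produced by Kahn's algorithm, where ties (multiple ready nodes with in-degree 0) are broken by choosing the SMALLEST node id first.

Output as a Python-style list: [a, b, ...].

Old toposort: [1, 3, 4, 5, 2, 6, 0]
Added edge: 0->5
Position of 0 (6) > position of 5 (3). Must reorder: 0 must now come before 5.
Run Kahn's algorithm (break ties by smallest node id):
  initial in-degrees: [2, 0, 3, 0, 0, 2, 0]
  ready (indeg=0): [1, 3, 4, 6]
  pop 1: indeg[2]->2 | ready=[3, 4, 6] | order so far=[1]
  pop 3: indeg[2]->1; indeg[5]->1 | ready=[4, 6] | order so far=[1, 3]
  pop 4: indeg[0]->1 | ready=[6] | order so far=[1, 3, 4]
  pop 6: indeg[0]->0 | ready=[0] | order so far=[1, 3, 4, 6]
  pop 0: indeg[5]->0 | ready=[5] | order so far=[1, 3, 4, 6, 0]
  pop 5: indeg[2]->0 | ready=[2] | order so far=[1, 3, 4, 6, 0, 5]
  pop 2: no out-edges | ready=[] | order so far=[1, 3, 4, 6, 0, 5, 2]
  Result: [1, 3, 4, 6, 0, 5, 2]

Answer: [1, 3, 4, 6, 0, 5, 2]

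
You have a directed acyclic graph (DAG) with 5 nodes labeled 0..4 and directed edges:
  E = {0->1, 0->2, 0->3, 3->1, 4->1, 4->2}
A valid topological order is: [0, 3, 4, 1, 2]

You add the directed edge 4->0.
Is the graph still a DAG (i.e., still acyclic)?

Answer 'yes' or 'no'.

Answer: yes

Derivation:
Given toposort: [0, 3, 4, 1, 2]
Position of 4: index 2; position of 0: index 0
New edge 4->0: backward (u after v in old order)
Backward edge: old toposort is now invalid. Check if this creates a cycle.
Does 0 already reach 4? Reachable from 0: [0, 1, 2, 3]. NO -> still a DAG (reorder needed).
Still a DAG? yes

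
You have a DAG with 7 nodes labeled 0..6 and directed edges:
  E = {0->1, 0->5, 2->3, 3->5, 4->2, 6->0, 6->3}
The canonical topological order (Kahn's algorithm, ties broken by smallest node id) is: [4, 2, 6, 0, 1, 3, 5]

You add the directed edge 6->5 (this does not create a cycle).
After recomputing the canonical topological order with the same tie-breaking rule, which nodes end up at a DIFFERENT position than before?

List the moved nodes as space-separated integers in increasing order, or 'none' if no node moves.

Answer: none

Derivation:
Old toposort: [4, 2, 6, 0, 1, 3, 5]
Added edge 6->5
Recompute Kahn (smallest-id tiebreak):
  initial in-degrees: [1, 1, 1, 2, 0, 3, 0]
  ready (indeg=0): [4, 6]
  pop 4: indeg[2]->0 | ready=[2, 6] | order so far=[4]
  pop 2: indeg[3]->1 | ready=[6] | order so far=[4, 2]
  pop 6: indeg[0]->0; indeg[3]->0; indeg[5]->2 | ready=[0, 3] | order so far=[4, 2, 6]
  pop 0: indeg[1]->0; indeg[5]->1 | ready=[1, 3] | order so far=[4, 2, 6, 0]
  pop 1: no out-edges | ready=[3] | order so far=[4, 2, 6, 0, 1]
  pop 3: indeg[5]->0 | ready=[5] | order so far=[4, 2, 6, 0, 1, 3]
  pop 5: no out-edges | ready=[] | order so far=[4, 2, 6, 0, 1, 3, 5]
New canonical toposort: [4, 2, 6, 0, 1, 3, 5]
Compare positions:
  Node 0: index 3 -> 3 (same)
  Node 1: index 4 -> 4 (same)
  Node 2: index 1 -> 1 (same)
  Node 3: index 5 -> 5 (same)
  Node 4: index 0 -> 0 (same)
  Node 5: index 6 -> 6 (same)
  Node 6: index 2 -> 2 (same)
Nodes that changed position: none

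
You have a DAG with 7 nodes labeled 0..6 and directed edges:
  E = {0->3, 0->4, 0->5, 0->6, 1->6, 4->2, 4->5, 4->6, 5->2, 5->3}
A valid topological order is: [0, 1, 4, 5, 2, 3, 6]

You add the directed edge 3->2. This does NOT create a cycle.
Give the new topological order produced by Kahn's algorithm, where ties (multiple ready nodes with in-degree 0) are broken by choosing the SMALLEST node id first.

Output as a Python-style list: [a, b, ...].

Answer: [0, 1, 4, 5, 3, 2, 6]

Derivation:
Old toposort: [0, 1, 4, 5, 2, 3, 6]
Added edge: 3->2
Position of 3 (5) > position of 2 (4). Must reorder: 3 must now come before 2.
Run Kahn's algorithm (break ties by smallest node id):
  initial in-degrees: [0, 0, 3, 2, 1, 2, 3]
  ready (indeg=0): [0, 1]
  pop 0: indeg[3]->1; indeg[4]->0; indeg[5]->1; indeg[6]->2 | ready=[1, 4] | order so far=[0]
  pop 1: indeg[6]->1 | ready=[4] | order so far=[0, 1]
  pop 4: indeg[2]->2; indeg[5]->0; indeg[6]->0 | ready=[5, 6] | order so far=[0, 1, 4]
  pop 5: indeg[2]->1; indeg[3]->0 | ready=[3, 6] | order so far=[0, 1, 4, 5]
  pop 3: indeg[2]->0 | ready=[2, 6] | order so far=[0, 1, 4, 5, 3]
  pop 2: no out-edges | ready=[6] | order so far=[0, 1, 4, 5, 3, 2]
  pop 6: no out-edges | ready=[] | order so far=[0, 1, 4, 5, 3, 2, 6]
  Result: [0, 1, 4, 5, 3, 2, 6]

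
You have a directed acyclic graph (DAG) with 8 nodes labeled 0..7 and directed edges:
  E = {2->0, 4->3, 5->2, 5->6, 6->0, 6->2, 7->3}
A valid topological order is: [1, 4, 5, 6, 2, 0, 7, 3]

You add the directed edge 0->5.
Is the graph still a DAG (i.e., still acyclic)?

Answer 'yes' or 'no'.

Answer: no

Derivation:
Given toposort: [1, 4, 5, 6, 2, 0, 7, 3]
Position of 0: index 5; position of 5: index 2
New edge 0->5: backward (u after v in old order)
Backward edge: old toposort is now invalid. Check if this creates a cycle.
Does 5 already reach 0? Reachable from 5: [0, 2, 5, 6]. YES -> cycle!
Still a DAG? no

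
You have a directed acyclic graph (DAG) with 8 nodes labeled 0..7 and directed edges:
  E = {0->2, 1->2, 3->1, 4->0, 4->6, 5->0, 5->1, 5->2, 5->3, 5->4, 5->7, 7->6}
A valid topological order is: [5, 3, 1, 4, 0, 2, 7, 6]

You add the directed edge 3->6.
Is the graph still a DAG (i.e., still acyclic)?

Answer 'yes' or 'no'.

Answer: yes

Derivation:
Given toposort: [5, 3, 1, 4, 0, 2, 7, 6]
Position of 3: index 1; position of 6: index 7
New edge 3->6: forward
Forward edge: respects the existing order. Still a DAG, same toposort still valid.
Still a DAG? yes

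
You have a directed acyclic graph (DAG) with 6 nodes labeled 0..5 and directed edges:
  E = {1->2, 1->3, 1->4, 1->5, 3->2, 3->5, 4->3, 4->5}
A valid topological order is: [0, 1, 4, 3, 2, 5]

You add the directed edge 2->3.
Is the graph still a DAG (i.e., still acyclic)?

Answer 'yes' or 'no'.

Given toposort: [0, 1, 4, 3, 2, 5]
Position of 2: index 4; position of 3: index 3
New edge 2->3: backward (u after v in old order)
Backward edge: old toposort is now invalid. Check if this creates a cycle.
Does 3 already reach 2? Reachable from 3: [2, 3, 5]. YES -> cycle!
Still a DAG? no

Answer: no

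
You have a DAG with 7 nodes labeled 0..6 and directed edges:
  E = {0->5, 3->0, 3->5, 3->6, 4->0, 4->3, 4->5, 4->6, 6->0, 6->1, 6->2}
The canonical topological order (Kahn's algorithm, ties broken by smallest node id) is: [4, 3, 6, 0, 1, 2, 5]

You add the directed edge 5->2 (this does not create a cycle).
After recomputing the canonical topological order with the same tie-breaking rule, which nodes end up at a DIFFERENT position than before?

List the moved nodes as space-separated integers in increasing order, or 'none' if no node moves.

Answer: 2 5

Derivation:
Old toposort: [4, 3, 6, 0, 1, 2, 5]
Added edge 5->2
Recompute Kahn (smallest-id tiebreak):
  initial in-degrees: [3, 1, 2, 1, 0, 3, 2]
  ready (indeg=0): [4]
  pop 4: indeg[0]->2; indeg[3]->0; indeg[5]->2; indeg[6]->1 | ready=[3] | order so far=[4]
  pop 3: indeg[0]->1; indeg[5]->1; indeg[6]->0 | ready=[6] | order so far=[4, 3]
  pop 6: indeg[0]->0; indeg[1]->0; indeg[2]->1 | ready=[0, 1] | order so far=[4, 3, 6]
  pop 0: indeg[5]->0 | ready=[1, 5] | order so far=[4, 3, 6, 0]
  pop 1: no out-edges | ready=[5] | order so far=[4, 3, 6, 0, 1]
  pop 5: indeg[2]->0 | ready=[2] | order so far=[4, 3, 6, 0, 1, 5]
  pop 2: no out-edges | ready=[] | order so far=[4, 3, 6, 0, 1, 5, 2]
New canonical toposort: [4, 3, 6, 0, 1, 5, 2]
Compare positions:
  Node 0: index 3 -> 3 (same)
  Node 1: index 4 -> 4 (same)
  Node 2: index 5 -> 6 (moved)
  Node 3: index 1 -> 1 (same)
  Node 4: index 0 -> 0 (same)
  Node 5: index 6 -> 5 (moved)
  Node 6: index 2 -> 2 (same)
Nodes that changed position: 2 5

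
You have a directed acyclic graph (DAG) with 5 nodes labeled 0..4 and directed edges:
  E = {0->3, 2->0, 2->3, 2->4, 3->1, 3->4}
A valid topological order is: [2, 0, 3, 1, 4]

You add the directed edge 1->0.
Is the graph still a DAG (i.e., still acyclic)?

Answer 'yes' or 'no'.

Answer: no

Derivation:
Given toposort: [2, 0, 3, 1, 4]
Position of 1: index 3; position of 0: index 1
New edge 1->0: backward (u after v in old order)
Backward edge: old toposort is now invalid. Check if this creates a cycle.
Does 0 already reach 1? Reachable from 0: [0, 1, 3, 4]. YES -> cycle!
Still a DAG? no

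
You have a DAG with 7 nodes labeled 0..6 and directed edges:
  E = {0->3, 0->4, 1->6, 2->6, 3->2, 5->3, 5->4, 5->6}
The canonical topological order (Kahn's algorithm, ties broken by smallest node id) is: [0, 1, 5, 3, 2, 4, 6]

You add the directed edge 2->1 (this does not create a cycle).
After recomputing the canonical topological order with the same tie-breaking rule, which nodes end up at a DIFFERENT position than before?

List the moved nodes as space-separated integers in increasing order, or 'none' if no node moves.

Old toposort: [0, 1, 5, 3, 2, 4, 6]
Added edge 2->1
Recompute Kahn (smallest-id tiebreak):
  initial in-degrees: [0, 1, 1, 2, 2, 0, 3]
  ready (indeg=0): [0, 5]
  pop 0: indeg[3]->1; indeg[4]->1 | ready=[5] | order so far=[0]
  pop 5: indeg[3]->0; indeg[4]->0; indeg[6]->2 | ready=[3, 4] | order so far=[0, 5]
  pop 3: indeg[2]->0 | ready=[2, 4] | order so far=[0, 5, 3]
  pop 2: indeg[1]->0; indeg[6]->1 | ready=[1, 4] | order so far=[0, 5, 3, 2]
  pop 1: indeg[6]->0 | ready=[4, 6] | order so far=[0, 5, 3, 2, 1]
  pop 4: no out-edges | ready=[6] | order so far=[0, 5, 3, 2, 1, 4]
  pop 6: no out-edges | ready=[] | order so far=[0, 5, 3, 2, 1, 4, 6]
New canonical toposort: [0, 5, 3, 2, 1, 4, 6]
Compare positions:
  Node 0: index 0 -> 0 (same)
  Node 1: index 1 -> 4 (moved)
  Node 2: index 4 -> 3 (moved)
  Node 3: index 3 -> 2 (moved)
  Node 4: index 5 -> 5 (same)
  Node 5: index 2 -> 1 (moved)
  Node 6: index 6 -> 6 (same)
Nodes that changed position: 1 2 3 5

Answer: 1 2 3 5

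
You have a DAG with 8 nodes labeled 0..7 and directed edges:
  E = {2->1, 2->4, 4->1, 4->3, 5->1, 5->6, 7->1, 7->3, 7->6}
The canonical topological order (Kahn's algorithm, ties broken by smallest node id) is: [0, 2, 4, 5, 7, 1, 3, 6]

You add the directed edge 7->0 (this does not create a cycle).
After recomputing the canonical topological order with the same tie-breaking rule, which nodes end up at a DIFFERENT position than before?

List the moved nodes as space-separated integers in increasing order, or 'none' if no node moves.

Old toposort: [0, 2, 4, 5, 7, 1, 3, 6]
Added edge 7->0
Recompute Kahn (smallest-id tiebreak):
  initial in-degrees: [1, 4, 0, 2, 1, 0, 2, 0]
  ready (indeg=0): [2, 5, 7]
  pop 2: indeg[1]->3; indeg[4]->0 | ready=[4, 5, 7] | order so far=[2]
  pop 4: indeg[1]->2; indeg[3]->1 | ready=[5, 7] | order so far=[2, 4]
  pop 5: indeg[1]->1; indeg[6]->1 | ready=[7] | order so far=[2, 4, 5]
  pop 7: indeg[0]->0; indeg[1]->0; indeg[3]->0; indeg[6]->0 | ready=[0, 1, 3, 6] | order so far=[2, 4, 5, 7]
  pop 0: no out-edges | ready=[1, 3, 6] | order so far=[2, 4, 5, 7, 0]
  pop 1: no out-edges | ready=[3, 6] | order so far=[2, 4, 5, 7, 0, 1]
  pop 3: no out-edges | ready=[6] | order so far=[2, 4, 5, 7, 0, 1, 3]
  pop 6: no out-edges | ready=[] | order so far=[2, 4, 5, 7, 0, 1, 3, 6]
New canonical toposort: [2, 4, 5, 7, 0, 1, 3, 6]
Compare positions:
  Node 0: index 0 -> 4 (moved)
  Node 1: index 5 -> 5 (same)
  Node 2: index 1 -> 0 (moved)
  Node 3: index 6 -> 6 (same)
  Node 4: index 2 -> 1 (moved)
  Node 5: index 3 -> 2 (moved)
  Node 6: index 7 -> 7 (same)
  Node 7: index 4 -> 3 (moved)
Nodes that changed position: 0 2 4 5 7

Answer: 0 2 4 5 7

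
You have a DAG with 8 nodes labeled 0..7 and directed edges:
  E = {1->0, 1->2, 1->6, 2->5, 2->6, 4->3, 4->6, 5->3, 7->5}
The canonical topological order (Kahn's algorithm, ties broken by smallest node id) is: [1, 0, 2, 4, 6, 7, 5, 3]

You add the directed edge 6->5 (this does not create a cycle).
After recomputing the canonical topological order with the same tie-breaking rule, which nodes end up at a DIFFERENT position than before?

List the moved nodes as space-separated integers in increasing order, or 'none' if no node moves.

Old toposort: [1, 0, 2, 4, 6, 7, 5, 3]
Added edge 6->5
Recompute Kahn (smallest-id tiebreak):
  initial in-degrees: [1, 0, 1, 2, 0, 3, 3, 0]
  ready (indeg=0): [1, 4, 7]
  pop 1: indeg[0]->0; indeg[2]->0; indeg[6]->2 | ready=[0, 2, 4, 7] | order so far=[1]
  pop 0: no out-edges | ready=[2, 4, 7] | order so far=[1, 0]
  pop 2: indeg[5]->2; indeg[6]->1 | ready=[4, 7] | order so far=[1, 0, 2]
  pop 4: indeg[3]->1; indeg[6]->0 | ready=[6, 7] | order so far=[1, 0, 2, 4]
  pop 6: indeg[5]->1 | ready=[7] | order so far=[1, 0, 2, 4, 6]
  pop 7: indeg[5]->0 | ready=[5] | order so far=[1, 0, 2, 4, 6, 7]
  pop 5: indeg[3]->0 | ready=[3] | order so far=[1, 0, 2, 4, 6, 7, 5]
  pop 3: no out-edges | ready=[] | order so far=[1, 0, 2, 4, 6, 7, 5, 3]
New canonical toposort: [1, 0, 2, 4, 6, 7, 5, 3]
Compare positions:
  Node 0: index 1 -> 1 (same)
  Node 1: index 0 -> 0 (same)
  Node 2: index 2 -> 2 (same)
  Node 3: index 7 -> 7 (same)
  Node 4: index 3 -> 3 (same)
  Node 5: index 6 -> 6 (same)
  Node 6: index 4 -> 4 (same)
  Node 7: index 5 -> 5 (same)
Nodes that changed position: none

Answer: none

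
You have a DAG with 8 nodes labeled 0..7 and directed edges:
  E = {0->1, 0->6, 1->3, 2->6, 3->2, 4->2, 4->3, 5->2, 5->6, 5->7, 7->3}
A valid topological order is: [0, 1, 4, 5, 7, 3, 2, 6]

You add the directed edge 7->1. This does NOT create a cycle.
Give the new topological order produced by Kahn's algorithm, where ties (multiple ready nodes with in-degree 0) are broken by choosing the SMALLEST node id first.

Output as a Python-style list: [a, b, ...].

Old toposort: [0, 1, 4, 5, 7, 3, 2, 6]
Added edge: 7->1
Position of 7 (4) > position of 1 (1). Must reorder: 7 must now come before 1.
Run Kahn's algorithm (break ties by smallest node id):
  initial in-degrees: [0, 2, 3, 3, 0, 0, 3, 1]
  ready (indeg=0): [0, 4, 5]
  pop 0: indeg[1]->1; indeg[6]->2 | ready=[4, 5] | order so far=[0]
  pop 4: indeg[2]->2; indeg[3]->2 | ready=[5] | order so far=[0, 4]
  pop 5: indeg[2]->1; indeg[6]->1; indeg[7]->0 | ready=[7] | order so far=[0, 4, 5]
  pop 7: indeg[1]->0; indeg[3]->1 | ready=[1] | order so far=[0, 4, 5, 7]
  pop 1: indeg[3]->0 | ready=[3] | order so far=[0, 4, 5, 7, 1]
  pop 3: indeg[2]->0 | ready=[2] | order so far=[0, 4, 5, 7, 1, 3]
  pop 2: indeg[6]->0 | ready=[6] | order so far=[0, 4, 5, 7, 1, 3, 2]
  pop 6: no out-edges | ready=[] | order so far=[0, 4, 5, 7, 1, 3, 2, 6]
  Result: [0, 4, 5, 7, 1, 3, 2, 6]

Answer: [0, 4, 5, 7, 1, 3, 2, 6]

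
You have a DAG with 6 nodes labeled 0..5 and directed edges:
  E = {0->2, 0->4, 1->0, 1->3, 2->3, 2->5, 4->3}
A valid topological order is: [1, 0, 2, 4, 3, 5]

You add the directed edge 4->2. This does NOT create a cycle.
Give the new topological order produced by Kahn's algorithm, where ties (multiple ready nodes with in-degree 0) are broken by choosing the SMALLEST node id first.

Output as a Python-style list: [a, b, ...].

Old toposort: [1, 0, 2, 4, 3, 5]
Added edge: 4->2
Position of 4 (3) > position of 2 (2). Must reorder: 4 must now come before 2.
Run Kahn's algorithm (break ties by smallest node id):
  initial in-degrees: [1, 0, 2, 3, 1, 1]
  ready (indeg=0): [1]
  pop 1: indeg[0]->0; indeg[3]->2 | ready=[0] | order so far=[1]
  pop 0: indeg[2]->1; indeg[4]->0 | ready=[4] | order so far=[1, 0]
  pop 4: indeg[2]->0; indeg[3]->1 | ready=[2] | order so far=[1, 0, 4]
  pop 2: indeg[3]->0; indeg[5]->0 | ready=[3, 5] | order so far=[1, 0, 4, 2]
  pop 3: no out-edges | ready=[5] | order so far=[1, 0, 4, 2, 3]
  pop 5: no out-edges | ready=[] | order so far=[1, 0, 4, 2, 3, 5]
  Result: [1, 0, 4, 2, 3, 5]

Answer: [1, 0, 4, 2, 3, 5]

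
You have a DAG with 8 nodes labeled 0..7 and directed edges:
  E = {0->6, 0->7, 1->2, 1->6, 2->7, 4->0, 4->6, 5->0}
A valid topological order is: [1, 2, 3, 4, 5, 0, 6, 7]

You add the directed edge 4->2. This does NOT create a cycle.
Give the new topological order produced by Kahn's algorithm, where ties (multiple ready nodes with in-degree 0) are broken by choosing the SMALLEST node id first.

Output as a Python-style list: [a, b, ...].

Old toposort: [1, 2, 3, 4, 5, 0, 6, 7]
Added edge: 4->2
Position of 4 (3) > position of 2 (1). Must reorder: 4 must now come before 2.
Run Kahn's algorithm (break ties by smallest node id):
  initial in-degrees: [2, 0, 2, 0, 0, 0, 3, 2]
  ready (indeg=0): [1, 3, 4, 5]
  pop 1: indeg[2]->1; indeg[6]->2 | ready=[3, 4, 5] | order so far=[1]
  pop 3: no out-edges | ready=[4, 5] | order so far=[1, 3]
  pop 4: indeg[0]->1; indeg[2]->0; indeg[6]->1 | ready=[2, 5] | order so far=[1, 3, 4]
  pop 2: indeg[7]->1 | ready=[5] | order so far=[1, 3, 4, 2]
  pop 5: indeg[0]->0 | ready=[0] | order so far=[1, 3, 4, 2, 5]
  pop 0: indeg[6]->0; indeg[7]->0 | ready=[6, 7] | order so far=[1, 3, 4, 2, 5, 0]
  pop 6: no out-edges | ready=[7] | order so far=[1, 3, 4, 2, 5, 0, 6]
  pop 7: no out-edges | ready=[] | order so far=[1, 3, 4, 2, 5, 0, 6, 7]
  Result: [1, 3, 4, 2, 5, 0, 6, 7]

Answer: [1, 3, 4, 2, 5, 0, 6, 7]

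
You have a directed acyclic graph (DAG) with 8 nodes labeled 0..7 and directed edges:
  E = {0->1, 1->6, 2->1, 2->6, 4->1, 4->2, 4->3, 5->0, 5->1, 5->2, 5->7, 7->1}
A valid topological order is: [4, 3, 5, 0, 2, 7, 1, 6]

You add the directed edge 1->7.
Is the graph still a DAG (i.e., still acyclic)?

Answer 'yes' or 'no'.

Given toposort: [4, 3, 5, 0, 2, 7, 1, 6]
Position of 1: index 6; position of 7: index 5
New edge 1->7: backward (u after v in old order)
Backward edge: old toposort is now invalid. Check if this creates a cycle.
Does 7 already reach 1? Reachable from 7: [1, 6, 7]. YES -> cycle!
Still a DAG? no

Answer: no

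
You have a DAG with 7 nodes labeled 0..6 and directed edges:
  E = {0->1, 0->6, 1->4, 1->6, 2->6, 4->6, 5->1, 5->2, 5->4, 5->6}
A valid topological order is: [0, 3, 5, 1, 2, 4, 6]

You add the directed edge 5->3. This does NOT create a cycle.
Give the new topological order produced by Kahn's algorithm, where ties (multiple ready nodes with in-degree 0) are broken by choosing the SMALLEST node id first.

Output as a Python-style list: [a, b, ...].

Answer: [0, 5, 1, 2, 3, 4, 6]

Derivation:
Old toposort: [0, 3, 5, 1, 2, 4, 6]
Added edge: 5->3
Position of 5 (2) > position of 3 (1). Must reorder: 5 must now come before 3.
Run Kahn's algorithm (break ties by smallest node id):
  initial in-degrees: [0, 2, 1, 1, 2, 0, 5]
  ready (indeg=0): [0, 5]
  pop 0: indeg[1]->1; indeg[6]->4 | ready=[5] | order so far=[0]
  pop 5: indeg[1]->0; indeg[2]->0; indeg[3]->0; indeg[4]->1; indeg[6]->3 | ready=[1, 2, 3] | order so far=[0, 5]
  pop 1: indeg[4]->0; indeg[6]->2 | ready=[2, 3, 4] | order so far=[0, 5, 1]
  pop 2: indeg[6]->1 | ready=[3, 4] | order so far=[0, 5, 1, 2]
  pop 3: no out-edges | ready=[4] | order so far=[0, 5, 1, 2, 3]
  pop 4: indeg[6]->0 | ready=[6] | order so far=[0, 5, 1, 2, 3, 4]
  pop 6: no out-edges | ready=[] | order so far=[0, 5, 1, 2, 3, 4, 6]
  Result: [0, 5, 1, 2, 3, 4, 6]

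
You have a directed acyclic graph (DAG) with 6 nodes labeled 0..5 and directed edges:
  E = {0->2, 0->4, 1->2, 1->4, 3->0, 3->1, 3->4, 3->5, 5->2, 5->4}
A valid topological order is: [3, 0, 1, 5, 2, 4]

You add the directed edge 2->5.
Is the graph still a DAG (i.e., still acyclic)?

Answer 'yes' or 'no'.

Given toposort: [3, 0, 1, 5, 2, 4]
Position of 2: index 4; position of 5: index 3
New edge 2->5: backward (u after v in old order)
Backward edge: old toposort is now invalid. Check if this creates a cycle.
Does 5 already reach 2? Reachable from 5: [2, 4, 5]. YES -> cycle!
Still a DAG? no

Answer: no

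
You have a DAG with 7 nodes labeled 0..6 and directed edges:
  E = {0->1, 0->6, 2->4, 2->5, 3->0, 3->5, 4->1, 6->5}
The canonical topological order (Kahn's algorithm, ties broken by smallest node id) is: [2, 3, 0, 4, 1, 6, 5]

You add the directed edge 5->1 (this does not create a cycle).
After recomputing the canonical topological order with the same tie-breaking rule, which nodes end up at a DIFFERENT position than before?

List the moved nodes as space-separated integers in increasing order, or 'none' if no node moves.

Old toposort: [2, 3, 0, 4, 1, 6, 5]
Added edge 5->1
Recompute Kahn (smallest-id tiebreak):
  initial in-degrees: [1, 3, 0, 0, 1, 3, 1]
  ready (indeg=0): [2, 3]
  pop 2: indeg[4]->0; indeg[5]->2 | ready=[3, 4] | order so far=[2]
  pop 3: indeg[0]->0; indeg[5]->1 | ready=[0, 4] | order so far=[2, 3]
  pop 0: indeg[1]->2; indeg[6]->0 | ready=[4, 6] | order so far=[2, 3, 0]
  pop 4: indeg[1]->1 | ready=[6] | order so far=[2, 3, 0, 4]
  pop 6: indeg[5]->0 | ready=[5] | order so far=[2, 3, 0, 4, 6]
  pop 5: indeg[1]->0 | ready=[1] | order so far=[2, 3, 0, 4, 6, 5]
  pop 1: no out-edges | ready=[] | order so far=[2, 3, 0, 4, 6, 5, 1]
New canonical toposort: [2, 3, 0, 4, 6, 5, 1]
Compare positions:
  Node 0: index 2 -> 2 (same)
  Node 1: index 4 -> 6 (moved)
  Node 2: index 0 -> 0 (same)
  Node 3: index 1 -> 1 (same)
  Node 4: index 3 -> 3 (same)
  Node 5: index 6 -> 5 (moved)
  Node 6: index 5 -> 4 (moved)
Nodes that changed position: 1 5 6

Answer: 1 5 6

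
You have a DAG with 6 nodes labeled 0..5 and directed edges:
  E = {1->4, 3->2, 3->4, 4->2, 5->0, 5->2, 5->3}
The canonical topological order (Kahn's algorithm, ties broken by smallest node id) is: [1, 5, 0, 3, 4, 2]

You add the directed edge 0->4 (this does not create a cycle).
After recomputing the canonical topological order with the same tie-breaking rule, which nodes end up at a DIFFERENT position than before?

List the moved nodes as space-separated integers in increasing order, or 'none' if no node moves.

Old toposort: [1, 5, 0, 3, 4, 2]
Added edge 0->4
Recompute Kahn (smallest-id tiebreak):
  initial in-degrees: [1, 0, 3, 1, 3, 0]
  ready (indeg=0): [1, 5]
  pop 1: indeg[4]->2 | ready=[5] | order so far=[1]
  pop 5: indeg[0]->0; indeg[2]->2; indeg[3]->0 | ready=[0, 3] | order so far=[1, 5]
  pop 0: indeg[4]->1 | ready=[3] | order so far=[1, 5, 0]
  pop 3: indeg[2]->1; indeg[4]->0 | ready=[4] | order so far=[1, 5, 0, 3]
  pop 4: indeg[2]->0 | ready=[2] | order so far=[1, 5, 0, 3, 4]
  pop 2: no out-edges | ready=[] | order so far=[1, 5, 0, 3, 4, 2]
New canonical toposort: [1, 5, 0, 3, 4, 2]
Compare positions:
  Node 0: index 2 -> 2 (same)
  Node 1: index 0 -> 0 (same)
  Node 2: index 5 -> 5 (same)
  Node 3: index 3 -> 3 (same)
  Node 4: index 4 -> 4 (same)
  Node 5: index 1 -> 1 (same)
Nodes that changed position: none

Answer: none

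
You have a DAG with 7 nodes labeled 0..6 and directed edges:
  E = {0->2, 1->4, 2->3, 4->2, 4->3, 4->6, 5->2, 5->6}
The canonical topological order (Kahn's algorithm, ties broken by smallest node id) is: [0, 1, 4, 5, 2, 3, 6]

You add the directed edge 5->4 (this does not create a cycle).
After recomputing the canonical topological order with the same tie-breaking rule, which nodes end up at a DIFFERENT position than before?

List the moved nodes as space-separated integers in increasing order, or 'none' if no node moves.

Answer: 4 5

Derivation:
Old toposort: [0, 1, 4, 5, 2, 3, 6]
Added edge 5->4
Recompute Kahn (smallest-id tiebreak):
  initial in-degrees: [0, 0, 3, 2, 2, 0, 2]
  ready (indeg=0): [0, 1, 5]
  pop 0: indeg[2]->2 | ready=[1, 5] | order so far=[0]
  pop 1: indeg[4]->1 | ready=[5] | order so far=[0, 1]
  pop 5: indeg[2]->1; indeg[4]->0; indeg[6]->1 | ready=[4] | order so far=[0, 1, 5]
  pop 4: indeg[2]->0; indeg[3]->1; indeg[6]->0 | ready=[2, 6] | order so far=[0, 1, 5, 4]
  pop 2: indeg[3]->0 | ready=[3, 6] | order so far=[0, 1, 5, 4, 2]
  pop 3: no out-edges | ready=[6] | order so far=[0, 1, 5, 4, 2, 3]
  pop 6: no out-edges | ready=[] | order so far=[0, 1, 5, 4, 2, 3, 6]
New canonical toposort: [0, 1, 5, 4, 2, 3, 6]
Compare positions:
  Node 0: index 0 -> 0 (same)
  Node 1: index 1 -> 1 (same)
  Node 2: index 4 -> 4 (same)
  Node 3: index 5 -> 5 (same)
  Node 4: index 2 -> 3 (moved)
  Node 5: index 3 -> 2 (moved)
  Node 6: index 6 -> 6 (same)
Nodes that changed position: 4 5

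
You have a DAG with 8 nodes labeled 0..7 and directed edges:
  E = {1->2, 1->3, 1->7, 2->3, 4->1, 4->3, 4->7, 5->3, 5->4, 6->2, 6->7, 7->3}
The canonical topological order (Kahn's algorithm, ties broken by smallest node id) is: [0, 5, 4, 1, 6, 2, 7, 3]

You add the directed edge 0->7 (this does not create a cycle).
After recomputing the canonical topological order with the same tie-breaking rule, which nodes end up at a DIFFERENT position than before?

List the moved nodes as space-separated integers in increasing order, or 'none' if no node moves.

Answer: none

Derivation:
Old toposort: [0, 5, 4, 1, 6, 2, 7, 3]
Added edge 0->7
Recompute Kahn (smallest-id tiebreak):
  initial in-degrees: [0, 1, 2, 5, 1, 0, 0, 4]
  ready (indeg=0): [0, 5, 6]
  pop 0: indeg[7]->3 | ready=[5, 6] | order so far=[0]
  pop 5: indeg[3]->4; indeg[4]->0 | ready=[4, 6] | order so far=[0, 5]
  pop 4: indeg[1]->0; indeg[3]->3; indeg[7]->2 | ready=[1, 6] | order so far=[0, 5, 4]
  pop 1: indeg[2]->1; indeg[3]->2; indeg[7]->1 | ready=[6] | order so far=[0, 5, 4, 1]
  pop 6: indeg[2]->0; indeg[7]->0 | ready=[2, 7] | order so far=[0, 5, 4, 1, 6]
  pop 2: indeg[3]->1 | ready=[7] | order so far=[0, 5, 4, 1, 6, 2]
  pop 7: indeg[3]->0 | ready=[3] | order so far=[0, 5, 4, 1, 6, 2, 7]
  pop 3: no out-edges | ready=[] | order so far=[0, 5, 4, 1, 6, 2, 7, 3]
New canonical toposort: [0, 5, 4, 1, 6, 2, 7, 3]
Compare positions:
  Node 0: index 0 -> 0 (same)
  Node 1: index 3 -> 3 (same)
  Node 2: index 5 -> 5 (same)
  Node 3: index 7 -> 7 (same)
  Node 4: index 2 -> 2 (same)
  Node 5: index 1 -> 1 (same)
  Node 6: index 4 -> 4 (same)
  Node 7: index 6 -> 6 (same)
Nodes that changed position: none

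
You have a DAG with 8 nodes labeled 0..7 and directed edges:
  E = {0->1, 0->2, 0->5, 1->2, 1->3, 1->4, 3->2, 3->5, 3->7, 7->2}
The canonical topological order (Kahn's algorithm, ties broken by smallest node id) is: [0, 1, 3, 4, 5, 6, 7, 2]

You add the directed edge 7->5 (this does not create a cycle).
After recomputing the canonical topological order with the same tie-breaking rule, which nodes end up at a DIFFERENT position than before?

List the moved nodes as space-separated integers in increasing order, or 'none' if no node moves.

Old toposort: [0, 1, 3, 4, 5, 6, 7, 2]
Added edge 7->5
Recompute Kahn (smallest-id tiebreak):
  initial in-degrees: [0, 1, 4, 1, 1, 3, 0, 1]
  ready (indeg=0): [0, 6]
  pop 0: indeg[1]->0; indeg[2]->3; indeg[5]->2 | ready=[1, 6] | order so far=[0]
  pop 1: indeg[2]->2; indeg[3]->0; indeg[4]->0 | ready=[3, 4, 6] | order so far=[0, 1]
  pop 3: indeg[2]->1; indeg[5]->1; indeg[7]->0 | ready=[4, 6, 7] | order so far=[0, 1, 3]
  pop 4: no out-edges | ready=[6, 7] | order so far=[0, 1, 3, 4]
  pop 6: no out-edges | ready=[7] | order so far=[0, 1, 3, 4, 6]
  pop 7: indeg[2]->0; indeg[5]->0 | ready=[2, 5] | order so far=[0, 1, 3, 4, 6, 7]
  pop 2: no out-edges | ready=[5] | order so far=[0, 1, 3, 4, 6, 7, 2]
  pop 5: no out-edges | ready=[] | order so far=[0, 1, 3, 4, 6, 7, 2, 5]
New canonical toposort: [0, 1, 3, 4, 6, 7, 2, 5]
Compare positions:
  Node 0: index 0 -> 0 (same)
  Node 1: index 1 -> 1 (same)
  Node 2: index 7 -> 6 (moved)
  Node 3: index 2 -> 2 (same)
  Node 4: index 3 -> 3 (same)
  Node 5: index 4 -> 7 (moved)
  Node 6: index 5 -> 4 (moved)
  Node 7: index 6 -> 5 (moved)
Nodes that changed position: 2 5 6 7

Answer: 2 5 6 7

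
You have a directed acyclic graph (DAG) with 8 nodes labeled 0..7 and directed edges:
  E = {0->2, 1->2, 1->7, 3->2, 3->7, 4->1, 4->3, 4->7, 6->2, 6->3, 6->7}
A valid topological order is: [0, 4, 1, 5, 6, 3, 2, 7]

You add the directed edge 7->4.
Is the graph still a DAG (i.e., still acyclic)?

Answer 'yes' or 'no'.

Answer: no

Derivation:
Given toposort: [0, 4, 1, 5, 6, 3, 2, 7]
Position of 7: index 7; position of 4: index 1
New edge 7->4: backward (u after v in old order)
Backward edge: old toposort is now invalid. Check if this creates a cycle.
Does 4 already reach 7? Reachable from 4: [1, 2, 3, 4, 7]. YES -> cycle!
Still a DAG? no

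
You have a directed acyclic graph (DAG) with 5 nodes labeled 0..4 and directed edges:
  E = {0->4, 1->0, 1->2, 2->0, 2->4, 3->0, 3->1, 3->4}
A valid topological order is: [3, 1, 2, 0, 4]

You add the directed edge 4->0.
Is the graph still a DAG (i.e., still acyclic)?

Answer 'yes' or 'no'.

Given toposort: [3, 1, 2, 0, 4]
Position of 4: index 4; position of 0: index 3
New edge 4->0: backward (u after v in old order)
Backward edge: old toposort is now invalid. Check if this creates a cycle.
Does 0 already reach 4? Reachable from 0: [0, 4]. YES -> cycle!
Still a DAG? no

Answer: no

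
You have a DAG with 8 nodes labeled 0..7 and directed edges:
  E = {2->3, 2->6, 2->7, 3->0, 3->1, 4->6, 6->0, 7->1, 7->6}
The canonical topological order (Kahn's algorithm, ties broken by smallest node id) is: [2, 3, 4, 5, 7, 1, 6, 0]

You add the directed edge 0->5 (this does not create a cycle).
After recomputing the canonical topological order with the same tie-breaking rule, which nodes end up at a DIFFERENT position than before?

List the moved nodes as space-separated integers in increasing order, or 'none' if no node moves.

Old toposort: [2, 3, 4, 5, 7, 1, 6, 0]
Added edge 0->5
Recompute Kahn (smallest-id tiebreak):
  initial in-degrees: [2, 2, 0, 1, 0, 1, 3, 1]
  ready (indeg=0): [2, 4]
  pop 2: indeg[3]->0; indeg[6]->2; indeg[7]->0 | ready=[3, 4, 7] | order so far=[2]
  pop 3: indeg[0]->1; indeg[1]->1 | ready=[4, 7] | order so far=[2, 3]
  pop 4: indeg[6]->1 | ready=[7] | order so far=[2, 3, 4]
  pop 7: indeg[1]->0; indeg[6]->0 | ready=[1, 6] | order so far=[2, 3, 4, 7]
  pop 1: no out-edges | ready=[6] | order so far=[2, 3, 4, 7, 1]
  pop 6: indeg[0]->0 | ready=[0] | order so far=[2, 3, 4, 7, 1, 6]
  pop 0: indeg[5]->0 | ready=[5] | order so far=[2, 3, 4, 7, 1, 6, 0]
  pop 5: no out-edges | ready=[] | order so far=[2, 3, 4, 7, 1, 6, 0, 5]
New canonical toposort: [2, 3, 4, 7, 1, 6, 0, 5]
Compare positions:
  Node 0: index 7 -> 6 (moved)
  Node 1: index 5 -> 4 (moved)
  Node 2: index 0 -> 0 (same)
  Node 3: index 1 -> 1 (same)
  Node 4: index 2 -> 2 (same)
  Node 5: index 3 -> 7 (moved)
  Node 6: index 6 -> 5 (moved)
  Node 7: index 4 -> 3 (moved)
Nodes that changed position: 0 1 5 6 7

Answer: 0 1 5 6 7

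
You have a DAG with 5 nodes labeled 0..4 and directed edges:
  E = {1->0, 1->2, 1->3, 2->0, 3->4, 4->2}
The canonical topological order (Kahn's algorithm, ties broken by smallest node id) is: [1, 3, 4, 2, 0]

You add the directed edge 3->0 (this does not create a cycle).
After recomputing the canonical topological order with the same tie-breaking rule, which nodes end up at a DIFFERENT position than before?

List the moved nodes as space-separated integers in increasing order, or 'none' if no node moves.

Answer: none

Derivation:
Old toposort: [1, 3, 4, 2, 0]
Added edge 3->0
Recompute Kahn (smallest-id tiebreak):
  initial in-degrees: [3, 0, 2, 1, 1]
  ready (indeg=0): [1]
  pop 1: indeg[0]->2; indeg[2]->1; indeg[3]->0 | ready=[3] | order so far=[1]
  pop 3: indeg[0]->1; indeg[4]->0 | ready=[4] | order so far=[1, 3]
  pop 4: indeg[2]->0 | ready=[2] | order so far=[1, 3, 4]
  pop 2: indeg[0]->0 | ready=[0] | order so far=[1, 3, 4, 2]
  pop 0: no out-edges | ready=[] | order so far=[1, 3, 4, 2, 0]
New canonical toposort: [1, 3, 4, 2, 0]
Compare positions:
  Node 0: index 4 -> 4 (same)
  Node 1: index 0 -> 0 (same)
  Node 2: index 3 -> 3 (same)
  Node 3: index 1 -> 1 (same)
  Node 4: index 2 -> 2 (same)
Nodes that changed position: none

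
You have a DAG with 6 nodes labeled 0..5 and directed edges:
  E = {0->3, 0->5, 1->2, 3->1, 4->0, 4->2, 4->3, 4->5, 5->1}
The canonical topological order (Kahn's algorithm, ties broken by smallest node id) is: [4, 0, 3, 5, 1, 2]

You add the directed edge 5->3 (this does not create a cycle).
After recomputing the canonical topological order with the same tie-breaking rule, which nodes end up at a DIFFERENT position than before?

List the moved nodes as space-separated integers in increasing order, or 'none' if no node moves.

Old toposort: [4, 0, 3, 5, 1, 2]
Added edge 5->3
Recompute Kahn (smallest-id tiebreak):
  initial in-degrees: [1, 2, 2, 3, 0, 2]
  ready (indeg=0): [4]
  pop 4: indeg[0]->0; indeg[2]->1; indeg[3]->2; indeg[5]->1 | ready=[0] | order so far=[4]
  pop 0: indeg[3]->1; indeg[5]->0 | ready=[5] | order so far=[4, 0]
  pop 5: indeg[1]->1; indeg[3]->0 | ready=[3] | order so far=[4, 0, 5]
  pop 3: indeg[1]->0 | ready=[1] | order so far=[4, 0, 5, 3]
  pop 1: indeg[2]->0 | ready=[2] | order so far=[4, 0, 5, 3, 1]
  pop 2: no out-edges | ready=[] | order so far=[4, 0, 5, 3, 1, 2]
New canonical toposort: [4, 0, 5, 3, 1, 2]
Compare positions:
  Node 0: index 1 -> 1 (same)
  Node 1: index 4 -> 4 (same)
  Node 2: index 5 -> 5 (same)
  Node 3: index 2 -> 3 (moved)
  Node 4: index 0 -> 0 (same)
  Node 5: index 3 -> 2 (moved)
Nodes that changed position: 3 5

Answer: 3 5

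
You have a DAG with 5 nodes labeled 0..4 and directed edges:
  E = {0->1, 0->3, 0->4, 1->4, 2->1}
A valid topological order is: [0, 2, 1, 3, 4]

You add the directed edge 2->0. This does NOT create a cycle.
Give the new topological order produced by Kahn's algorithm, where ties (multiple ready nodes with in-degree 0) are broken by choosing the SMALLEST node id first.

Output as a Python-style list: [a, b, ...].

Answer: [2, 0, 1, 3, 4]

Derivation:
Old toposort: [0, 2, 1, 3, 4]
Added edge: 2->0
Position of 2 (1) > position of 0 (0). Must reorder: 2 must now come before 0.
Run Kahn's algorithm (break ties by smallest node id):
  initial in-degrees: [1, 2, 0, 1, 2]
  ready (indeg=0): [2]
  pop 2: indeg[0]->0; indeg[1]->1 | ready=[0] | order so far=[2]
  pop 0: indeg[1]->0; indeg[3]->0; indeg[4]->1 | ready=[1, 3] | order so far=[2, 0]
  pop 1: indeg[4]->0 | ready=[3, 4] | order so far=[2, 0, 1]
  pop 3: no out-edges | ready=[4] | order so far=[2, 0, 1, 3]
  pop 4: no out-edges | ready=[] | order so far=[2, 0, 1, 3, 4]
  Result: [2, 0, 1, 3, 4]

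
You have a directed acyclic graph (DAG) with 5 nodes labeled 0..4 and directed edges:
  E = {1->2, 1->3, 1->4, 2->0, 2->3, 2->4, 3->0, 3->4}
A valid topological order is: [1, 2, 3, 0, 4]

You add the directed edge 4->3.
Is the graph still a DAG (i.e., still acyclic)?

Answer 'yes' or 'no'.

Answer: no

Derivation:
Given toposort: [1, 2, 3, 0, 4]
Position of 4: index 4; position of 3: index 2
New edge 4->3: backward (u after v in old order)
Backward edge: old toposort is now invalid. Check if this creates a cycle.
Does 3 already reach 4? Reachable from 3: [0, 3, 4]. YES -> cycle!
Still a DAG? no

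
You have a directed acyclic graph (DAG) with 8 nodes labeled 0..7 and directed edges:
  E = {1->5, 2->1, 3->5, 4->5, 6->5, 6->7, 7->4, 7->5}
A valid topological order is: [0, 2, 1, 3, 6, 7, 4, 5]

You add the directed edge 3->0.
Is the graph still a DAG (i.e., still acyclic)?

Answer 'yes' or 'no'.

Answer: yes

Derivation:
Given toposort: [0, 2, 1, 3, 6, 7, 4, 5]
Position of 3: index 3; position of 0: index 0
New edge 3->0: backward (u after v in old order)
Backward edge: old toposort is now invalid. Check if this creates a cycle.
Does 0 already reach 3? Reachable from 0: [0]. NO -> still a DAG (reorder needed).
Still a DAG? yes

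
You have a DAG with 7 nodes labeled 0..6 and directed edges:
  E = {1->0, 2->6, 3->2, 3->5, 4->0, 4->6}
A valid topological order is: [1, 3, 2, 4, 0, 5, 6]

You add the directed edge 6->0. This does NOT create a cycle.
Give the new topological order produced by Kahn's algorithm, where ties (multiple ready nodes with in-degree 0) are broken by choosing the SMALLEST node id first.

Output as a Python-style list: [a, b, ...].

Old toposort: [1, 3, 2, 4, 0, 5, 6]
Added edge: 6->0
Position of 6 (6) > position of 0 (4). Must reorder: 6 must now come before 0.
Run Kahn's algorithm (break ties by smallest node id):
  initial in-degrees: [3, 0, 1, 0, 0, 1, 2]
  ready (indeg=0): [1, 3, 4]
  pop 1: indeg[0]->2 | ready=[3, 4] | order so far=[1]
  pop 3: indeg[2]->0; indeg[5]->0 | ready=[2, 4, 5] | order so far=[1, 3]
  pop 2: indeg[6]->1 | ready=[4, 5] | order so far=[1, 3, 2]
  pop 4: indeg[0]->1; indeg[6]->0 | ready=[5, 6] | order so far=[1, 3, 2, 4]
  pop 5: no out-edges | ready=[6] | order so far=[1, 3, 2, 4, 5]
  pop 6: indeg[0]->0 | ready=[0] | order so far=[1, 3, 2, 4, 5, 6]
  pop 0: no out-edges | ready=[] | order so far=[1, 3, 2, 4, 5, 6, 0]
  Result: [1, 3, 2, 4, 5, 6, 0]

Answer: [1, 3, 2, 4, 5, 6, 0]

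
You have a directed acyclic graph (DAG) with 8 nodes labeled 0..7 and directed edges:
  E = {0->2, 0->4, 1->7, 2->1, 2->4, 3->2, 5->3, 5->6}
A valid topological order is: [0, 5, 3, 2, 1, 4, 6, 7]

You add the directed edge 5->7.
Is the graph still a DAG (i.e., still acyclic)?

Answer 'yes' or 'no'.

Given toposort: [0, 5, 3, 2, 1, 4, 6, 7]
Position of 5: index 1; position of 7: index 7
New edge 5->7: forward
Forward edge: respects the existing order. Still a DAG, same toposort still valid.
Still a DAG? yes

Answer: yes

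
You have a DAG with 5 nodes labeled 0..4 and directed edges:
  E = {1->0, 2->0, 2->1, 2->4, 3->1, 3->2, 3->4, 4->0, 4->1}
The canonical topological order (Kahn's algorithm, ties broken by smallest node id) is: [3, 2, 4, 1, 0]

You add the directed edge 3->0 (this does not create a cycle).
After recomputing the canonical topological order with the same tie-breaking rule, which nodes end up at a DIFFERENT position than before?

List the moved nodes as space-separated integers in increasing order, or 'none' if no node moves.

Answer: none

Derivation:
Old toposort: [3, 2, 4, 1, 0]
Added edge 3->0
Recompute Kahn (smallest-id tiebreak):
  initial in-degrees: [4, 3, 1, 0, 2]
  ready (indeg=0): [3]
  pop 3: indeg[0]->3; indeg[1]->2; indeg[2]->0; indeg[4]->1 | ready=[2] | order so far=[3]
  pop 2: indeg[0]->2; indeg[1]->1; indeg[4]->0 | ready=[4] | order so far=[3, 2]
  pop 4: indeg[0]->1; indeg[1]->0 | ready=[1] | order so far=[3, 2, 4]
  pop 1: indeg[0]->0 | ready=[0] | order so far=[3, 2, 4, 1]
  pop 0: no out-edges | ready=[] | order so far=[3, 2, 4, 1, 0]
New canonical toposort: [3, 2, 4, 1, 0]
Compare positions:
  Node 0: index 4 -> 4 (same)
  Node 1: index 3 -> 3 (same)
  Node 2: index 1 -> 1 (same)
  Node 3: index 0 -> 0 (same)
  Node 4: index 2 -> 2 (same)
Nodes that changed position: none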